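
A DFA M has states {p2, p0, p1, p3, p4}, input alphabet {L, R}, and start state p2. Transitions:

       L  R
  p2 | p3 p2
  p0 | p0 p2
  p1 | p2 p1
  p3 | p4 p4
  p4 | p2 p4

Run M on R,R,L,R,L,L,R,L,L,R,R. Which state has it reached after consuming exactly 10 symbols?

Trace: p2 -R-> p2 -R-> p2 -L-> p3 -R-> p4 -L-> p2 -L-> p3 -R-> p4 -L-> p2 -L-> p3 -R-> p4
After 10 symbols: p4.

p4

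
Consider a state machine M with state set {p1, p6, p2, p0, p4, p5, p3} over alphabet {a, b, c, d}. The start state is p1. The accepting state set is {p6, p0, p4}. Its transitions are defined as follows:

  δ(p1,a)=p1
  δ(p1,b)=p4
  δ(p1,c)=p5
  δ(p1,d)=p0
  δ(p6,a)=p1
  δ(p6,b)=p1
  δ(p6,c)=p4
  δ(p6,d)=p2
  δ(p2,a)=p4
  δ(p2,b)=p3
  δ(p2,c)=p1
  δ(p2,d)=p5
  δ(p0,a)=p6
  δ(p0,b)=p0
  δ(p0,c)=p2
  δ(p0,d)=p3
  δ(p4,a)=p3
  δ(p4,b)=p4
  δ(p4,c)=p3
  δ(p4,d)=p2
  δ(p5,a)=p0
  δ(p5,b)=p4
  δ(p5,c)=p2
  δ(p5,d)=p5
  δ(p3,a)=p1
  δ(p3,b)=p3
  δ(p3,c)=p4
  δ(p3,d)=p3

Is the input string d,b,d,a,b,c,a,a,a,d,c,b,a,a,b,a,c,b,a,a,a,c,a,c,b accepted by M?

No

start at p1
read 'd': p1 → p0
read 'b': p0 → p0
read 'd': p0 → p3
read 'a': p3 → p1
read 'b': p1 → p4
read 'c': p4 → p3
read 'a': p3 → p1
read 'a': p1 → p1
read 'a': p1 → p1
read 'd': p1 → p0
read 'c': p0 → p2
read 'b': p2 → p3
read 'a': p3 → p1
read 'a': p1 → p1
read 'b': p1 → p4
read 'a': p4 → p3
read 'c': p3 → p4
read 'b': p4 → p4
read 'a': p4 → p3
read 'a': p3 → p1
read 'a': p1 → p1
read 'c': p1 → p5
read 'a': p5 → p0
read 'c': p0 → p2
read 'b': p2 → p3
End state p3 is not accepting.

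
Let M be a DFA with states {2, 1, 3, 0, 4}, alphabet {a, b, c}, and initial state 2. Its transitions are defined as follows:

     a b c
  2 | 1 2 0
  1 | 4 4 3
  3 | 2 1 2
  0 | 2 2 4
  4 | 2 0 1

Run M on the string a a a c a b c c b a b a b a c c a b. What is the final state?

2

Trace: 2 -a-> 1 -a-> 4 -a-> 2 -c-> 0 -a-> 2 -b-> 2 -c-> 0 -c-> 4 -b-> 0 -a-> 2 -b-> 2 -a-> 1 -b-> 4 -a-> 2 -c-> 0 -c-> 4 -a-> 2 -b-> 2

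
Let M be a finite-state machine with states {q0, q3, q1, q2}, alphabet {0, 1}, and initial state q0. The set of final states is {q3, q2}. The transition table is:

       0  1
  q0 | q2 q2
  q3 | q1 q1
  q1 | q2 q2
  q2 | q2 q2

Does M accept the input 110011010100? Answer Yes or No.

Yes

Trace: q0 -1-> q2 -1-> q2 -0-> q2 -0-> q2 -1-> q2 -1-> q2 -0-> q2 -1-> q2 -0-> q2 -1-> q2 -0-> q2 -0-> q2
End state q2 is accepting.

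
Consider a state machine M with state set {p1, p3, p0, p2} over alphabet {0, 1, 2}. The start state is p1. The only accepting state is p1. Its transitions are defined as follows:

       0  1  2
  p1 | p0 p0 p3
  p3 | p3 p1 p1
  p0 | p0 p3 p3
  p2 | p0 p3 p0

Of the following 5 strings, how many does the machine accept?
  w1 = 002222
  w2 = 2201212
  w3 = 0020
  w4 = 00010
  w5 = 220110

w1:
  start at p1
  read '0': p1 → p0
  read '0': p0 → p0
  read '2': p0 → p3
  read '2': p3 → p1
  read '2': p1 → p3
  read '2': p3 → p1
  end p1, accepted
w2:
  start at p1
  read '2': p1 → p3
  read '2': p3 → p1
  read '0': p1 → p0
  read '1': p0 → p3
  read '2': p3 → p1
  read '1': p1 → p0
  read '2': p0 → p3
  end p3, rejected
w3:
  start at p1
  read '0': p1 → p0
  read '0': p0 → p0
  read '2': p0 → p3
  read '0': p3 → p3
  end p3, rejected
w4:
  start at p1
  read '0': p1 → p0
  read '0': p0 → p0
  read '0': p0 → p0
  read '1': p0 → p3
  read '0': p3 → p3
  end p3, rejected
w5:
  start at p1
  read '2': p1 → p3
  read '2': p3 → p1
  read '0': p1 → p0
  read '1': p0 → p3
  read '1': p3 → p1
  read '0': p1 → p0
  end p0, rejected

1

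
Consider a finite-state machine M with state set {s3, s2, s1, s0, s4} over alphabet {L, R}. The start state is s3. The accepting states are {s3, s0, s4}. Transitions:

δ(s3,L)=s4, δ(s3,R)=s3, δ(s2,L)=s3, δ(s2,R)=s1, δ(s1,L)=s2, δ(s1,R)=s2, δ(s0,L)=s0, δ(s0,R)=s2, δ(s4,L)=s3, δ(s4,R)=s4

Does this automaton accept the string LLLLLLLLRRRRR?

Trace: s3 -L-> s4 -L-> s3 -L-> s4 -L-> s3 -L-> s4 -L-> s3 -L-> s4 -L-> s3 -R-> s3 -R-> s3 -R-> s3 -R-> s3 -R-> s3
End state s3 is accepting.

Yes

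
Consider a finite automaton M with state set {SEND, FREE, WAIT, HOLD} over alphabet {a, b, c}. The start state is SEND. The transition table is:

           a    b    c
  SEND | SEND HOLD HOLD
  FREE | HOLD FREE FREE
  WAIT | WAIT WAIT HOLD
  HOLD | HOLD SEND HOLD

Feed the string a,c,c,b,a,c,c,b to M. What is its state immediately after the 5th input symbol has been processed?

SEND

start at SEND
read 'a': SEND → SEND
read 'c': SEND → HOLD
read 'c': HOLD → HOLD
read 'b': HOLD → SEND
read 'a': SEND → SEND
After 5 symbols: SEND.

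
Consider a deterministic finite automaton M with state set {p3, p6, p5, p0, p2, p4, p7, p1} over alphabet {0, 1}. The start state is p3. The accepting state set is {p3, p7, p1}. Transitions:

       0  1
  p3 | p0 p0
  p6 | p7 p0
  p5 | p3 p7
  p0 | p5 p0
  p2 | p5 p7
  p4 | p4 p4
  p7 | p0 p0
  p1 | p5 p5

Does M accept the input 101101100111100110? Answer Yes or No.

p3 → p0 → p5 → p7 → p0 → p5 → p7 → p0 → p5 → p3 → p0 → p0 → p0 → p0 → p5 → p3 → p0 → p0 → p5
End state p5 is not accepting.

No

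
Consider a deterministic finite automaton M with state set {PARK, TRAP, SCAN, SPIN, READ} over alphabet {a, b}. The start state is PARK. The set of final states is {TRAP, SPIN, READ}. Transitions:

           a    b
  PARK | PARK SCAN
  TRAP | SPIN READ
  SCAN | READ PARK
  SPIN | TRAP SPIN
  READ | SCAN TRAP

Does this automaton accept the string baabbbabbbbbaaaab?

PARK → SCAN → READ → SCAN → PARK → SCAN → PARK → PARK → SCAN → PARK → SCAN → PARK → SCAN → READ → SCAN → READ → SCAN → PARK
End state PARK is not accepting.

No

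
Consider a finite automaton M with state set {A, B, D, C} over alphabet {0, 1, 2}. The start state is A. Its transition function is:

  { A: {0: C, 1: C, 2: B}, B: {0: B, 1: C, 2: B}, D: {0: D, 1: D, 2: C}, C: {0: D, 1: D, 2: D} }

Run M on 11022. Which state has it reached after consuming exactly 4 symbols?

C

Trace: A -1-> C -1-> D -0-> D -2-> C
After 4 symbols: C.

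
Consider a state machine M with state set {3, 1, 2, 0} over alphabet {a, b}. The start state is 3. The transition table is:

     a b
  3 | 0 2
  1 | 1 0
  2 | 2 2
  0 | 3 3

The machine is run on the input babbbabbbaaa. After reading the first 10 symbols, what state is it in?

2

start at 3
read 'b': 3 → 2
read 'a': 2 → 2
read 'b': 2 → 2
read 'b': 2 → 2
read 'b': 2 → 2
read 'a': 2 → 2
read 'b': 2 → 2
read 'b': 2 → 2
read 'b': 2 → 2
read 'a': 2 → 2
After 10 symbols: 2.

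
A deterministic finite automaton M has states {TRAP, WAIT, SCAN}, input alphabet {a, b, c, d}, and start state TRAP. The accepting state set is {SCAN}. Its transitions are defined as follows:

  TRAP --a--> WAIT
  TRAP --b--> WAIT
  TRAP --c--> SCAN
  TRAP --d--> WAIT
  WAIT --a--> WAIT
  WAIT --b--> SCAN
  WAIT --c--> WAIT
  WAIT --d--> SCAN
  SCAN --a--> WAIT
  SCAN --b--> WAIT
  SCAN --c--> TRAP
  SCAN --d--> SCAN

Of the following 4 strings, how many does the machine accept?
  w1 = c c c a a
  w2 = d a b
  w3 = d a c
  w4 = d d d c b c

1

w1: TRAP → SCAN → TRAP → SCAN → WAIT → WAIT  → end WAIT, rejected
w2: TRAP → WAIT → WAIT → SCAN  → end SCAN, accepted
w3: TRAP → WAIT → WAIT → WAIT  → end WAIT, rejected
w4: TRAP → WAIT → SCAN → SCAN → TRAP → WAIT → WAIT  → end WAIT, rejected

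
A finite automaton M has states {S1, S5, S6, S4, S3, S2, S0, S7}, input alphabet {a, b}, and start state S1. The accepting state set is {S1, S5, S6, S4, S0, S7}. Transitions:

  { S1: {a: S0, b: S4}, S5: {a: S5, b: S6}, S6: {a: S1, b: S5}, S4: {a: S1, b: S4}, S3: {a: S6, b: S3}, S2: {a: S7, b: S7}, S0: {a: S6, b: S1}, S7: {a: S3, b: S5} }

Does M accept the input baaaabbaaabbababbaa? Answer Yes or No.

Trace: S1 -b-> S4 -a-> S1 -a-> S0 -a-> S6 -a-> S1 -b-> S4 -b-> S4 -a-> S1 -a-> S0 -a-> S6 -b-> S5 -b-> S6 -a-> S1 -b-> S4 -a-> S1 -b-> S4 -b-> S4 -a-> S1 -a-> S0
End state S0 is accepting.

Yes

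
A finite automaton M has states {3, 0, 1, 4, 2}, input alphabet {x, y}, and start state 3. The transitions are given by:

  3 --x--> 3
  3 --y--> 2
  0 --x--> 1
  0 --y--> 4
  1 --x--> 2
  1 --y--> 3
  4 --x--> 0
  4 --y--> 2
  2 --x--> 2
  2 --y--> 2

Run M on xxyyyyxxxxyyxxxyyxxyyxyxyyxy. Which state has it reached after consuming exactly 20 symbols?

2

Trace: 3 -x-> 3 -x-> 3 -y-> 2 -y-> 2 -y-> 2 -y-> 2 -x-> 2 -x-> 2 -x-> 2 -x-> 2 -y-> 2 -y-> 2 -x-> 2 -x-> 2 -x-> 2 -y-> 2 -y-> 2 -x-> 2 -x-> 2 -y-> 2
After 20 symbols: 2.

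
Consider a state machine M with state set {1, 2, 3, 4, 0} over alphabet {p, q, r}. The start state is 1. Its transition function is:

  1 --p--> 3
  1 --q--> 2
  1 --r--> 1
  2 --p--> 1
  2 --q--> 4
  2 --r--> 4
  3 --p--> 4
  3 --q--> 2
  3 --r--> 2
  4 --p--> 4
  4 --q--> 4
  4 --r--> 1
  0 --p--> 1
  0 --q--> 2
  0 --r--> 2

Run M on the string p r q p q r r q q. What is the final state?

4

Trace: 1 -p-> 3 -r-> 2 -q-> 4 -p-> 4 -q-> 4 -r-> 1 -r-> 1 -q-> 2 -q-> 4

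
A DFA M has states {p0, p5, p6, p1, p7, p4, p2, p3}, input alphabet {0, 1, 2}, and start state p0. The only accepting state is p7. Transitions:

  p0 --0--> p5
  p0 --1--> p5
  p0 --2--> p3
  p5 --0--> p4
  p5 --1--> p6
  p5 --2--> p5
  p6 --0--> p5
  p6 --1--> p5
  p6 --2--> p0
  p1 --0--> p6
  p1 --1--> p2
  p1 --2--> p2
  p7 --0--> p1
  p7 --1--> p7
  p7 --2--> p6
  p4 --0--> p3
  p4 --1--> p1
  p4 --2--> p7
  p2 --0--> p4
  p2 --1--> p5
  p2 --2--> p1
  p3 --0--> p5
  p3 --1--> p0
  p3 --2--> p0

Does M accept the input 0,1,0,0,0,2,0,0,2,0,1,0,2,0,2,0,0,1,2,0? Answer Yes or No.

Trace: p0 -0-> p5 -1-> p6 -0-> p5 -0-> p4 -0-> p3 -2-> p0 -0-> p5 -0-> p4 -2-> p7 -0-> p1 -1-> p2 -0-> p4 -2-> p7 -0-> p1 -2-> p2 -0-> p4 -0-> p3 -1-> p0 -2-> p3 -0-> p5
End state p5 is not accepting.

No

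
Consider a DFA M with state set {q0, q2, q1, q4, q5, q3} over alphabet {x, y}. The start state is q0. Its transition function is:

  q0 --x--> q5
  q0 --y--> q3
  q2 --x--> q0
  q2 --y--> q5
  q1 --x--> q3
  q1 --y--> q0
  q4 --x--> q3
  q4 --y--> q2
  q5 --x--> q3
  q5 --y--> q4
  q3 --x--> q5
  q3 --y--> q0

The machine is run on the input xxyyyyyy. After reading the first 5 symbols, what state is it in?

q0

Trace: q0 -x-> q5 -x-> q3 -y-> q0 -y-> q3 -y-> q0
After 5 symbols: q0.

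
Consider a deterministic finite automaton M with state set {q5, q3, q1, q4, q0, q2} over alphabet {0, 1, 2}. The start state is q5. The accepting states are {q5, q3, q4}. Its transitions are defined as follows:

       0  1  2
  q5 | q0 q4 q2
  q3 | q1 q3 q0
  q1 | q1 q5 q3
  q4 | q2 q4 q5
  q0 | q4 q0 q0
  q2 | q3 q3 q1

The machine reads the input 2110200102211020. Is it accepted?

Trace: q5 -2-> q2 -1-> q3 -1-> q3 -0-> q1 -2-> q3 -0-> q1 -0-> q1 -1-> q5 -0-> q0 -2-> q0 -2-> q0 -1-> q0 -1-> q0 -0-> q4 -2-> q5 -0-> q0
End state q0 is not accepting.

No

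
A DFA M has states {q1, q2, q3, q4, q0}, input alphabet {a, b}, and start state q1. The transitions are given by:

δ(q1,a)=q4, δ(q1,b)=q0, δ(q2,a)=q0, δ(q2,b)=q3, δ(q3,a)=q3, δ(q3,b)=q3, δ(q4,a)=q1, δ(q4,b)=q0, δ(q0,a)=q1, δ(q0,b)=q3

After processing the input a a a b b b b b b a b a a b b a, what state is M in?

q3

Trace: q1 -a-> q4 -a-> q1 -a-> q4 -b-> q0 -b-> q3 -b-> q3 -b-> q3 -b-> q3 -b-> q3 -a-> q3 -b-> q3 -a-> q3 -a-> q3 -b-> q3 -b-> q3 -a-> q3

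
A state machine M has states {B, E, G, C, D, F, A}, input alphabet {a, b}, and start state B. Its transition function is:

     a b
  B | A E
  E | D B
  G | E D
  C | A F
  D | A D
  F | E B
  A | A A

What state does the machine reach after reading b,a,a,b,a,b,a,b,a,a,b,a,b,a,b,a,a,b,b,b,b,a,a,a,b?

A

start at B
read 'b': B → E
read 'a': E → D
read 'a': D → A
read 'b': A → A
read 'a': A → A
read 'b': A → A
read 'a': A → A
read 'b': A → A
read 'a': A → A
read 'a': A → A
read 'b': A → A
read 'a': A → A
read 'b': A → A
read 'a': A → A
read 'b': A → A
read 'a': A → A
read 'a': A → A
read 'b': A → A
read 'b': A → A
read 'b': A → A
read 'b': A → A
read 'a': A → A
read 'a': A → A
read 'a': A → A
read 'b': A → A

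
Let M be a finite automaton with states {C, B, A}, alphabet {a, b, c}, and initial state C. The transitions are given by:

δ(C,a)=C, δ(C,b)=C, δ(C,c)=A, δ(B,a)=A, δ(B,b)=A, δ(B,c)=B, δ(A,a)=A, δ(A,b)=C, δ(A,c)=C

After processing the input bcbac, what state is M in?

A

start at C
read 'b': C → C
read 'c': C → A
read 'b': A → C
read 'a': C → C
read 'c': C → A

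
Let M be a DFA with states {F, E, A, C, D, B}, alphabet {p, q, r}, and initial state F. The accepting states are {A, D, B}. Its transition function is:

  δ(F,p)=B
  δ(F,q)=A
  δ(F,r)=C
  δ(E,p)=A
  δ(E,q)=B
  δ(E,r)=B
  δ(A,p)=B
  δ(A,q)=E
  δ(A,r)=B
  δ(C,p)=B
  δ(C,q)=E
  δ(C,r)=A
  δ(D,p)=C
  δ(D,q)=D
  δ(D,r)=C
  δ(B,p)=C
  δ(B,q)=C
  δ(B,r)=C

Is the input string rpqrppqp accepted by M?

Trace: F -r-> C -p-> B -q-> C -r-> A -p-> B -p-> C -q-> E -p-> A
End state A is accepting.

Yes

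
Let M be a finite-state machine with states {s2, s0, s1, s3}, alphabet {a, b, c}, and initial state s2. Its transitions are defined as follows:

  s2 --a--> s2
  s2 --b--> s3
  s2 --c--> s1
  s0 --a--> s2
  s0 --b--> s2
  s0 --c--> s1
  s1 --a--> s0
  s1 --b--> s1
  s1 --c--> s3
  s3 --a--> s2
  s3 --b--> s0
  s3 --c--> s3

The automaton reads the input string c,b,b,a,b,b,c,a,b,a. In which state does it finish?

s2 → s1 → s1 → s1 → s0 → s2 → s3 → s3 → s2 → s3 → s2

s2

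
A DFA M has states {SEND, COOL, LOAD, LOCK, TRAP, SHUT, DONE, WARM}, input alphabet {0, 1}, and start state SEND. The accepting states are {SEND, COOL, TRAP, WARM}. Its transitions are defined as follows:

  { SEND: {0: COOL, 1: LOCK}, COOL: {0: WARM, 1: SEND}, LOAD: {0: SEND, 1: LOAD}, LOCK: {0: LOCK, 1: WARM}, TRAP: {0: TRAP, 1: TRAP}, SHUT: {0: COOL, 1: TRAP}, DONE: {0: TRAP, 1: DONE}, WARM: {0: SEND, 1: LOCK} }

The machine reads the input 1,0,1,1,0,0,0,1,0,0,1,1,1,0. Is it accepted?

SEND → LOCK → LOCK → WARM → LOCK → LOCK → LOCK → LOCK → WARM → SEND → COOL → SEND → LOCK → WARM → SEND
End state SEND is accepting.

Yes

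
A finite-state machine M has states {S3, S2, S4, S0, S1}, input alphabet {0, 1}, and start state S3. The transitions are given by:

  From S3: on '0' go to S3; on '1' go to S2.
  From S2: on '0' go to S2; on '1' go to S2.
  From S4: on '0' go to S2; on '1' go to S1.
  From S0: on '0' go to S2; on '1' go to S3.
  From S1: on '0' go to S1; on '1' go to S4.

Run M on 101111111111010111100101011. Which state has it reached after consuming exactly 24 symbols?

S2

Trace: S3 -1-> S2 -0-> S2 -1-> S2 -1-> S2 -1-> S2 -1-> S2 -1-> S2 -1-> S2 -1-> S2 -1-> S2 -1-> S2 -1-> S2 -0-> S2 -1-> S2 -0-> S2 -1-> S2 -1-> S2 -1-> S2 -1-> S2 -0-> S2 -0-> S2 -1-> S2 -0-> S2 -1-> S2
After 24 symbols: S2.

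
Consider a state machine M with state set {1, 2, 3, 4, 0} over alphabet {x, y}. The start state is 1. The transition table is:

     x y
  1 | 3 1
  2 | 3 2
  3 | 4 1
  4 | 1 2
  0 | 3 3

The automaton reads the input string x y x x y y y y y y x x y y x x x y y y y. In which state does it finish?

start at 1
read 'x': 1 → 3
read 'y': 3 → 1
read 'x': 1 → 3
read 'x': 3 → 4
read 'y': 4 → 2
read 'y': 2 → 2
read 'y': 2 → 2
read 'y': 2 → 2
read 'y': 2 → 2
read 'y': 2 → 2
read 'x': 2 → 3
read 'x': 3 → 4
read 'y': 4 → 2
read 'y': 2 → 2
read 'x': 2 → 3
read 'x': 3 → 4
read 'x': 4 → 1
read 'y': 1 → 1
read 'y': 1 → 1
read 'y': 1 → 1
read 'y': 1 → 1

1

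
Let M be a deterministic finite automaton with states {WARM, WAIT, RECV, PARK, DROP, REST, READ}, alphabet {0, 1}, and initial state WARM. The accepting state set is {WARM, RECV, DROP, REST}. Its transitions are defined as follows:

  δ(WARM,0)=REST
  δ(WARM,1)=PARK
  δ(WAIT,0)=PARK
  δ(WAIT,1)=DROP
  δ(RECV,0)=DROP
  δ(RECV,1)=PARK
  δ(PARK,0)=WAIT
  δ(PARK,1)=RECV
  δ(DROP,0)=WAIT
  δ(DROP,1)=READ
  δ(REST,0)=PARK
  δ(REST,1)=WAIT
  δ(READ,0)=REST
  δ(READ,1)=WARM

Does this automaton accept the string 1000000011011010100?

No

start at WARM
read '1': WARM → PARK
read '0': PARK → WAIT
read '0': WAIT → PARK
read '0': PARK → WAIT
read '0': WAIT → PARK
read '0': PARK → WAIT
read '0': WAIT → PARK
read '0': PARK → WAIT
read '1': WAIT → DROP
read '1': DROP → READ
read '0': READ → REST
read '1': REST → WAIT
read '1': WAIT → DROP
read '0': DROP → WAIT
read '1': WAIT → DROP
read '0': DROP → WAIT
read '1': WAIT → DROP
read '0': DROP → WAIT
read '0': WAIT → PARK
End state PARK is not accepting.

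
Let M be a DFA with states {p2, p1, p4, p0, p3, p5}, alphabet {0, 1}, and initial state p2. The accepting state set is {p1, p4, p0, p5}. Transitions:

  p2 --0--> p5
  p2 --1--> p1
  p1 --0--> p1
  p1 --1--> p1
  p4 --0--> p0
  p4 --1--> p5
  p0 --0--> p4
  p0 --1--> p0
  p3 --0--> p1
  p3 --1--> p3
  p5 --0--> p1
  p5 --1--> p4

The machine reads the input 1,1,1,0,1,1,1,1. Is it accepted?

Yes

start at p2
read '1': p2 → p1
read '1': p1 → p1
read '1': p1 → p1
read '0': p1 → p1
read '1': p1 → p1
read '1': p1 → p1
read '1': p1 → p1
read '1': p1 → p1
End state p1 is accepting.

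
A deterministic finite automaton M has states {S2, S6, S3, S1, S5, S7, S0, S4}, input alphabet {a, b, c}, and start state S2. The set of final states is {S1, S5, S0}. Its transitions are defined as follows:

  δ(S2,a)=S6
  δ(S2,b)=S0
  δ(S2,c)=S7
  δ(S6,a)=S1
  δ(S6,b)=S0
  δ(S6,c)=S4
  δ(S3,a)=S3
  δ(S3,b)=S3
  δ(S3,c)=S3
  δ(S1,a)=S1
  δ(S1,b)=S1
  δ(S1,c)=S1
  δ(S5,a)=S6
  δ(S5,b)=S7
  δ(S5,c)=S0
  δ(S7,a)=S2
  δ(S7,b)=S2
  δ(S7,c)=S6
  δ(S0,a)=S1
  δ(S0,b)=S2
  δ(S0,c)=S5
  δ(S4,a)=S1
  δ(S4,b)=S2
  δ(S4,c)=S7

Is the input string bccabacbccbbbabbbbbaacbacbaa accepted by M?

Yes

start at S2
read 'b': S2 → S0
read 'c': S0 → S5
read 'c': S5 → S0
read 'a': S0 → S1
read 'b': S1 → S1
read 'a': S1 → S1
read 'c': S1 → S1
read 'b': S1 → S1
read 'c': S1 → S1
read 'c': S1 → S1
read 'b': S1 → S1
read 'b': S1 → S1
read 'b': S1 → S1
read 'a': S1 → S1
read 'b': S1 → S1
read 'b': S1 → S1
read 'b': S1 → S1
read 'b': S1 → S1
read 'b': S1 → S1
read 'a': S1 → S1
read 'a': S1 → S1
read 'c': S1 → S1
read 'b': S1 → S1
read 'a': S1 → S1
read 'c': S1 → S1
read 'b': S1 → S1
read 'a': S1 → S1
read 'a': S1 → S1
End state S1 is accepting.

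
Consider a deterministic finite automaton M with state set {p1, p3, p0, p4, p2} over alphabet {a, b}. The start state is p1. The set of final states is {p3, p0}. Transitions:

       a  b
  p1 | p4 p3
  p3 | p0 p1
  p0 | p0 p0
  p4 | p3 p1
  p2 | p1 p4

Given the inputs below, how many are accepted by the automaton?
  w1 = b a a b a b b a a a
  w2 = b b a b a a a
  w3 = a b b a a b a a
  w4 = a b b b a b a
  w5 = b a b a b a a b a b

w1:
  start at p1
  read 'b': p1 → p3
  read 'a': p3 → p0
  read 'a': p0 → p0
  read 'b': p0 → p0
  read 'a': p0 → p0
  read 'b': p0 → p0
  read 'b': p0 → p0
  read 'a': p0 → p0
  read 'a': p0 → p0
  read 'a': p0 → p0
  end p0, accepted
w2:
  start at p1
  read 'b': p1 → p3
  read 'b': p3 → p1
  read 'a': p1 → p4
  read 'b': p4 → p1
  read 'a': p1 → p4
  read 'a': p4 → p3
  read 'a': p3 → p0
  end p0, accepted
w3:
  start at p1
  read 'a': p1 → p4
  read 'b': p4 → p1
  read 'b': p1 → p3
  read 'a': p3 → p0
  read 'a': p0 → p0
  read 'b': p0 → p0
  read 'a': p0 → p0
  read 'a': p0 → p0
  end p0, accepted
w4:
  start at p1
  read 'a': p1 → p4
  read 'b': p4 → p1
  read 'b': p1 → p3
  read 'b': p3 → p1
  read 'a': p1 → p4
  read 'b': p4 → p1
  read 'a': p1 → p4
  end p4, rejected
w5:
  start at p1
  read 'b': p1 → p3
  read 'a': p3 → p0
  read 'b': p0 → p0
  read 'a': p0 → p0
  read 'b': p0 → p0
  read 'a': p0 → p0
  read 'a': p0 → p0
  read 'b': p0 → p0
  read 'a': p0 → p0
  read 'b': p0 → p0
  end p0, accepted

4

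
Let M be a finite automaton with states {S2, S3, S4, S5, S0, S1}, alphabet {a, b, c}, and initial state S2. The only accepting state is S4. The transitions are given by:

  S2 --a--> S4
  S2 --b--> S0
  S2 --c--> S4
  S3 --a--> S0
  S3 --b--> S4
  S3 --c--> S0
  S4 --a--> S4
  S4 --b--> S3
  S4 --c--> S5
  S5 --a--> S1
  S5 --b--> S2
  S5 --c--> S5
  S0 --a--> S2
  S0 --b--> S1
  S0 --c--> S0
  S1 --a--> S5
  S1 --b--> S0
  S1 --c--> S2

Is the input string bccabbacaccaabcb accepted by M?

Trace: S2 -b-> S0 -c-> S0 -c-> S0 -a-> S2 -b-> S0 -b-> S1 -a-> S5 -c-> S5 -a-> S1 -c-> S2 -c-> S4 -a-> S4 -a-> S4 -b-> S3 -c-> S0 -b-> S1
End state S1 is not accepting.

No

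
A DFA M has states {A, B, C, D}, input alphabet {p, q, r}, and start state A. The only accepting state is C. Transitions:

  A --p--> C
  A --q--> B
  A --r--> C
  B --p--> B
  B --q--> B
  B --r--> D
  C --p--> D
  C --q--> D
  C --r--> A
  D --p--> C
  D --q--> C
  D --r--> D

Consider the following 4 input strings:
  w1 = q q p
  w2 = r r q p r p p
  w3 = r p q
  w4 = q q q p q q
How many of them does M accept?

w1: A → B → B → B  → end B, rejected
w2: A → C → A → B → B → D → C → D  → end D, rejected
w3: A → C → D → C  → end C, accepted
w4: A → B → B → B → B → B → B  → end B, rejected

1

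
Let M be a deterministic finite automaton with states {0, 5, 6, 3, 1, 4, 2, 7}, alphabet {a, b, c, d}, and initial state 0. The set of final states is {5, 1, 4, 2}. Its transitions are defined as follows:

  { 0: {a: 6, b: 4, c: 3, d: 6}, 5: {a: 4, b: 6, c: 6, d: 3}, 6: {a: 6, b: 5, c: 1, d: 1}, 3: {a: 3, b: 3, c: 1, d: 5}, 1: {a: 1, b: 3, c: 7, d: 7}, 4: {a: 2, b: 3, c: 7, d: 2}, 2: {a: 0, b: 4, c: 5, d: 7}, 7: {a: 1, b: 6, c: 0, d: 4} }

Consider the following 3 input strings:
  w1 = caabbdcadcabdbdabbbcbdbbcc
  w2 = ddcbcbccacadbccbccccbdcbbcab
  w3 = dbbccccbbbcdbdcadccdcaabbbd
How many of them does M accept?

1

w1: Trace: 0 -c-> 3 -a-> 3 -a-> 3 -b-> 3 -b-> 3 -d-> 5 -c-> 6 -a-> 6 -d-> 1 -c-> 7 -a-> 1 -b-> 3 -d-> 5 -b-> 6 -d-> 1 -a-> 1 -b-> 3 -b-> 3 -b-> 3 -c-> 1 -b-> 3 -d-> 5 -b-> 6 -b-> 5 -c-> 6 -c-> 1  → end 1, accepted
w2: Trace: 0 -d-> 6 -d-> 1 -c-> 7 -b-> 6 -c-> 1 -b-> 3 -c-> 1 -c-> 7 -a-> 1 -c-> 7 -a-> 1 -d-> 7 -b-> 6 -c-> 1 -c-> 7 -b-> 6 -c-> 1 -c-> 7 -c-> 0 -c-> 3 -b-> 3 -d-> 5 -c-> 6 -b-> 5 -b-> 6 -c-> 1 -a-> 1 -b-> 3  → end 3, rejected
w3: Trace: 0 -d-> 6 -b-> 5 -b-> 6 -c-> 1 -c-> 7 -c-> 0 -c-> 3 -b-> 3 -b-> 3 -b-> 3 -c-> 1 -d-> 7 -b-> 6 -d-> 1 -c-> 7 -a-> 1 -d-> 7 -c-> 0 -c-> 3 -d-> 5 -c-> 6 -a-> 6 -a-> 6 -b-> 5 -b-> 6 -b-> 5 -d-> 3  → end 3, rejected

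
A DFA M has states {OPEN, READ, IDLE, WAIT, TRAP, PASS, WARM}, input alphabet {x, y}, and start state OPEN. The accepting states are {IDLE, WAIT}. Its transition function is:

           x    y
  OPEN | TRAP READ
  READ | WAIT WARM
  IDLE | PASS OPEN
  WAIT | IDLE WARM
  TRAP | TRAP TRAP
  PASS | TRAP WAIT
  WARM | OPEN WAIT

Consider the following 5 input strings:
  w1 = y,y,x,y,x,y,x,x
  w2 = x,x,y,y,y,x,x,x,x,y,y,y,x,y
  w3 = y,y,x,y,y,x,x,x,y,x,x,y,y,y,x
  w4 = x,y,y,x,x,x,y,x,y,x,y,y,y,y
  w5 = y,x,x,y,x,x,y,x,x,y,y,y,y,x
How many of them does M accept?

0

w1: Trace: OPEN -y-> READ -y-> WARM -x-> OPEN -y-> READ -x-> WAIT -y-> WARM -x-> OPEN -x-> TRAP  → end TRAP, rejected
w2: Trace: OPEN -x-> TRAP -x-> TRAP -y-> TRAP -y-> TRAP -y-> TRAP -x-> TRAP -x-> TRAP -x-> TRAP -x-> TRAP -y-> TRAP -y-> TRAP -y-> TRAP -x-> TRAP -y-> TRAP  → end TRAP, rejected
w3: Trace: OPEN -y-> READ -y-> WARM -x-> OPEN -y-> READ -y-> WARM -x-> OPEN -x-> TRAP -x-> TRAP -y-> TRAP -x-> TRAP -x-> TRAP -y-> TRAP -y-> TRAP -y-> TRAP -x-> TRAP  → end TRAP, rejected
w4: Trace: OPEN -x-> TRAP -y-> TRAP -y-> TRAP -x-> TRAP -x-> TRAP -x-> TRAP -y-> TRAP -x-> TRAP -y-> TRAP -x-> TRAP -y-> TRAP -y-> TRAP -y-> TRAP -y-> TRAP  → end TRAP, rejected
w5: Trace: OPEN -y-> READ -x-> WAIT -x-> IDLE -y-> OPEN -x-> TRAP -x-> TRAP -y-> TRAP -x-> TRAP -x-> TRAP -y-> TRAP -y-> TRAP -y-> TRAP -y-> TRAP -x-> TRAP  → end TRAP, rejected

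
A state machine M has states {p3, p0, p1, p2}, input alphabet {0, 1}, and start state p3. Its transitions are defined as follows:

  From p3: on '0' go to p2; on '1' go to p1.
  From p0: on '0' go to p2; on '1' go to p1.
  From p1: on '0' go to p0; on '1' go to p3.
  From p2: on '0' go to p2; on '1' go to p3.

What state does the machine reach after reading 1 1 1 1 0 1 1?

p1

Trace: p3 -1-> p1 -1-> p3 -1-> p1 -1-> p3 -0-> p2 -1-> p3 -1-> p1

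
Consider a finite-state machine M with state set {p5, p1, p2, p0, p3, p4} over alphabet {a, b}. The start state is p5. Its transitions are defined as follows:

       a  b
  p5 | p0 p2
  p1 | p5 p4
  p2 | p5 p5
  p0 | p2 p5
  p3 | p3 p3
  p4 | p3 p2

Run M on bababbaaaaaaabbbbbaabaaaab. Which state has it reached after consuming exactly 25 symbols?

start at p5
read 'b': p5 → p2
read 'a': p2 → p5
read 'b': p5 → p2
read 'a': p2 → p5
read 'b': p5 → p2
read 'b': p2 → p5
read 'a': p5 → p0
read 'a': p0 → p2
read 'a': p2 → p5
read 'a': p5 → p0
read 'a': p0 → p2
read 'a': p2 → p5
read 'a': p5 → p0
read 'b': p0 → p5
read 'b': p5 → p2
read 'b': p2 → p5
read 'b': p5 → p2
read 'b': p2 → p5
read 'a': p5 → p0
read 'a': p0 → p2
read 'b': p2 → p5
read 'a': p5 → p0
read 'a': p0 → p2
read 'a': p2 → p5
read 'a': p5 → p0
After 25 symbols: p0.

p0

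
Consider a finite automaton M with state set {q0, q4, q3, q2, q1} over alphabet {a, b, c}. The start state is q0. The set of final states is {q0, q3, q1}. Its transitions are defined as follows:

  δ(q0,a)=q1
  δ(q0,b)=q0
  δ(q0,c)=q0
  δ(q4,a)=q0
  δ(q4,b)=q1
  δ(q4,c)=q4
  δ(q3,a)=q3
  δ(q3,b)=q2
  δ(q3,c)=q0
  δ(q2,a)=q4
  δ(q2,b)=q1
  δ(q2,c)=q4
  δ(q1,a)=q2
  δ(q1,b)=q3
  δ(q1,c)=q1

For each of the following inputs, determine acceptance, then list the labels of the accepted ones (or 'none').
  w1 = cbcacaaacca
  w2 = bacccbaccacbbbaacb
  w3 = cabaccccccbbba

w1, w2, w3

w1: q0 → q0 → q0 → q0 → q1 → q1 → q2 → q4 → q0 → q0 → q0 → q1  → end q1, accepted
w2: q0 → q0 → q1 → q1 → q1 → q1 → q3 → q3 → q0 → q0 → q1 → q1 → q3 → q2 → q1 → q2 → q4 → q4 → q1  → end q1, accepted
w3: q0 → q0 → q1 → q3 → q3 → q0 → q0 → q0 → q0 → q0 → q0 → q0 → q0 → q0 → q1  → end q1, accepted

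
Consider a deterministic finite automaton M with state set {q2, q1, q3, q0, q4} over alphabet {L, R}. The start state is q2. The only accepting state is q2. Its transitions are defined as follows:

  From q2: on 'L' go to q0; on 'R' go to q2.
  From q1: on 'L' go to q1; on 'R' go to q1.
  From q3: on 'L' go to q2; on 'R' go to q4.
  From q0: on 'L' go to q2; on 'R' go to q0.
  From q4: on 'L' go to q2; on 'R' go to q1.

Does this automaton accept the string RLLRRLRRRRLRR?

Yes

Trace: q2 -R-> q2 -L-> q0 -L-> q2 -R-> q2 -R-> q2 -L-> q0 -R-> q0 -R-> q0 -R-> q0 -R-> q0 -L-> q2 -R-> q2 -R-> q2
End state q2 is accepting.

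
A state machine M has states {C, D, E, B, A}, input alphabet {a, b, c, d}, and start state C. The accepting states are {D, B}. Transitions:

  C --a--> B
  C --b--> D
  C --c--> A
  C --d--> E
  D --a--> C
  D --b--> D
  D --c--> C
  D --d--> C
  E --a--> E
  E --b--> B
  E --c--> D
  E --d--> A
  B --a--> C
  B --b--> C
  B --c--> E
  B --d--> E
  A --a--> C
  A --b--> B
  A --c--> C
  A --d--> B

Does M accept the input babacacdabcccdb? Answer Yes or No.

Yes

Trace: C -b-> D -a-> C -b-> D -a-> C -c-> A -a-> C -c-> A -d-> B -a-> C -b-> D -c-> C -c-> A -c-> C -d-> E -b-> B
End state B is accepting.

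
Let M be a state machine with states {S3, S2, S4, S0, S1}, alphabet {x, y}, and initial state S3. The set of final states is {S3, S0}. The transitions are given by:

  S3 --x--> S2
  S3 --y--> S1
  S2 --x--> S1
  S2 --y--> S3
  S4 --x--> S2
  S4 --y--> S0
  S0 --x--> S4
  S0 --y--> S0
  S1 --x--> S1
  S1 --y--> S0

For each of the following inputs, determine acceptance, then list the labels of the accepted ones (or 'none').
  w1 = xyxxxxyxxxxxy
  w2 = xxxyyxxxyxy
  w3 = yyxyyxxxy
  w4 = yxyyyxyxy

w1, w2, w3, w4

w1:
  start at S3
  read 'x': S3 → S2
  read 'y': S2 → S3
  read 'x': S3 → S2
  read 'x': S2 → S1
  read 'x': S1 → S1
  read 'x': S1 → S1
  read 'y': S1 → S0
  read 'x': S0 → S4
  read 'x': S4 → S2
  read 'x': S2 → S1
  read 'x': S1 → S1
  read 'x': S1 → S1
  read 'y': S1 → S0
  end S0, accepted
w2:
  start at S3
  read 'x': S3 → S2
  read 'x': S2 → S1
  read 'x': S1 → S1
  read 'y': S1 → S0
  read 'y': S0 → S0
  read 'x': S0 → S4
  read 'x': S4 → S2
  read 'x': S2 → S1
  read 'y': S1 → S0
  read 'x': S0 → S4
  read 'y': S4 → S0
  end S0, accepted
w3:
  start at S3
  read 'y': S3 → S1
  read 'y': S1 → S0
  read 'x': S0 → S4
  read 'y': S4 → S0
  read 'y': S0 → S0
  read 'x': S0 → S4
  read 'x': S4 → S2
  read 'x': S2 → S1
  read 'y': S1 → S0
  end S0, accepted
w4:
  start at S3
  read 'y': S3 → S1
  read 'x': S1 → S1
  read 'y': S1 → S0
  read 'y': S0 → S0
  read 'y': S0 → S0
  read 'x': S0 → S4
  read 'y': S4 → S0
  read 'x': S0 → S4
  read 'y': S4 → S0
  end S0, accepted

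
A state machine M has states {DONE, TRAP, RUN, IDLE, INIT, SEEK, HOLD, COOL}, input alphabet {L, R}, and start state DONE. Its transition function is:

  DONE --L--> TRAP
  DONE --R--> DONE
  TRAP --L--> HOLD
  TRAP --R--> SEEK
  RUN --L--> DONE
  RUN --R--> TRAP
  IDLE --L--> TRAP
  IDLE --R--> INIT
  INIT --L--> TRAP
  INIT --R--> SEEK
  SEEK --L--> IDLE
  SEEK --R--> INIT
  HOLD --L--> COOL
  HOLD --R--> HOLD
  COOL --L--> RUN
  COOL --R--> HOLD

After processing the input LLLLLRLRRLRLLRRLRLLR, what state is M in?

DONE → TRAP → HOLD → COOL → RUN → DONE → DONE → TRAP → SEEK → INIT → TRAP → SEEK → IDLE → TRAP → SEEK → INIT → TRAP → SEEK → IDLE → TRAP → SEEK

SEEK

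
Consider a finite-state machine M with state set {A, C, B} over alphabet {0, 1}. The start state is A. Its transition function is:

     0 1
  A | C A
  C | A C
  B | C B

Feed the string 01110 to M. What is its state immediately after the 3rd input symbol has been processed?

C

start at A
read '0': A → C
read '1': C → C
read '1': C → C
After 3 symbols: C.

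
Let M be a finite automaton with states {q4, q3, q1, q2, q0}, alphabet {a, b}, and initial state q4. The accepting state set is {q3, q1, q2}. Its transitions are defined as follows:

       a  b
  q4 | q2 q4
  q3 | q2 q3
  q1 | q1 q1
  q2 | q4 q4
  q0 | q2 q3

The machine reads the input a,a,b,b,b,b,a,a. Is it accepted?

No

start at q4
read 'a': q4 → q2
read 'a': q2 → q4
read 'b': q4 → q4
read 'b': q4 → q4
read 'b': q4 → q4
read 'b': q4 → q4
read 'a': q4 → q2
read 'a': q2 → q4
End state q4 is not accepting.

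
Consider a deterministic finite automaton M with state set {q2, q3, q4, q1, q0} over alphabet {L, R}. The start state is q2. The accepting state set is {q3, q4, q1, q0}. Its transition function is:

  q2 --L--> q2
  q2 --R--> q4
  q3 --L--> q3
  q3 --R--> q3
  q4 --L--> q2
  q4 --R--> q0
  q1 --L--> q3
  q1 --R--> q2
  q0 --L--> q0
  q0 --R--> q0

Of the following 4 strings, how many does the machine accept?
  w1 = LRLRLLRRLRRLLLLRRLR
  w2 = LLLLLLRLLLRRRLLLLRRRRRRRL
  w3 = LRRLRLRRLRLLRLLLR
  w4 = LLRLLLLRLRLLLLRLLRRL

w1: Trace: q2 -L-> q2 -R-> q4 -L-> q2 -R-> q4 -L-> q2 -L-> q2 -R-> q4 -R-> q0 -L-> q0 -R-> q0 -R-> q0 -L-> q0 -L-> q0 -L-> q0 -L-> q0 -R-> q0 -R-> q0 -L-> q0 -R-> q0  → end q0, accepted
w2: Trace: q2 -L-> q2 -L-> q2 -L-> q2 -L-> q2 -L-> q2 -L-> q2 -R-> q4 -L-> q2 -L-> q2 -L-> q2 -R-> q4 -R-> q0 -R-> q0 -L-> q0 -L-> q0 -L-> q0 -L-> q0 -R-> q0 -R-> q0 -R-> q0 -R-> q0 -R-> q0 -R-> q0 -R-> q0 -L-> q0  → end q0, accepted
w3: Trace: q2 -L-> q2 -R-> q4 -R-> q0 -L-> q0 -R-> q0 -L-> q0 -R-> q0 -R-> q0 -L-> q0 -R-> q0 -L-> q0 -L-> q0 -R-> q0 -L-> q0 -L-> q0 -L-> q0 -R-> q0  → end q0, accepted
w4: Trace: q2 -L-> q2 -L-> q2 -R-> q4 -L-> q2 -L-> q2 -L-> q2 -L-> q2 -R-> q4 -L-> q2 -R-> q4 -L-> q2 -L-> q2 -L-> q2 -L-> q2 -R-> q4 -L-> q2 -L-> q2 -R-> q4 -R-> q0 -L-> q0  → end q0, accepted

4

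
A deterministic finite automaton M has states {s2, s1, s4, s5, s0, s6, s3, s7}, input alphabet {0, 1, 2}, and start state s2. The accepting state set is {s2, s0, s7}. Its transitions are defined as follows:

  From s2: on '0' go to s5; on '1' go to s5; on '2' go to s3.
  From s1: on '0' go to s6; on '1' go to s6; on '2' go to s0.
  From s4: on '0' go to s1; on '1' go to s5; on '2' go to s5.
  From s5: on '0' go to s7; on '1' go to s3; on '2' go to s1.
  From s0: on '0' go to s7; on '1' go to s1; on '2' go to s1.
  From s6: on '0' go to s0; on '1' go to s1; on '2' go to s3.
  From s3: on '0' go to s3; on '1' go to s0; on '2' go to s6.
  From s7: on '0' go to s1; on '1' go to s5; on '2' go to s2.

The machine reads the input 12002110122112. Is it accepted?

start at s2
read '1': s2 → s5
read '2': s5 → s1
read '0': s1 → s6
read '0': s6 → s0
read '2': s0 → s1
read '1': s1 → s6
read '1': s6 → s1
read '0': s1 → s6
read '1': s6 → s1
read '2': s1 → s0
read '2': s0 → s1
read '1': s1 → s6
read '1': s6 → s1
read '2': s1 → s0
End state s0 is accepting.

Yes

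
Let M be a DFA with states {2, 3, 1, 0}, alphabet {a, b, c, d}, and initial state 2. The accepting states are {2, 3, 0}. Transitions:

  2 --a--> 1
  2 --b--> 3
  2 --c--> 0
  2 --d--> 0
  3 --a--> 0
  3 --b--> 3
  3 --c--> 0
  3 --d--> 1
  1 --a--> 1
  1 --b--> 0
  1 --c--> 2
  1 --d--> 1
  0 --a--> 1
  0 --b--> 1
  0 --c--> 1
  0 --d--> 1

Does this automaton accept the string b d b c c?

Yes

Trace: 2 -b-> 3 -d-> 1 -b-> 0 -c-> 1 -c-> 2
End state 2 is accepting.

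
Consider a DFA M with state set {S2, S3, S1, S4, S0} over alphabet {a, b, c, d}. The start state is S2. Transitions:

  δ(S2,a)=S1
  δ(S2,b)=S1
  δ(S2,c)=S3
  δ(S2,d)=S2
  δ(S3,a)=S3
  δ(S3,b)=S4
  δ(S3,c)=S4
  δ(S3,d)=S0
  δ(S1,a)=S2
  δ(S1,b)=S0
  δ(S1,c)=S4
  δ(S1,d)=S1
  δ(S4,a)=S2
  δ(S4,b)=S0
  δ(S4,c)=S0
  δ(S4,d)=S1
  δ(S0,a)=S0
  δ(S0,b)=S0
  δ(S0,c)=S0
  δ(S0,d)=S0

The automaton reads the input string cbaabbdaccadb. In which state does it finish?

S2 → S3 → S4 → S2 → S1 → S0 → S0 → S0 → S0 → S0 → S0 → S0 → S0 → S0

S0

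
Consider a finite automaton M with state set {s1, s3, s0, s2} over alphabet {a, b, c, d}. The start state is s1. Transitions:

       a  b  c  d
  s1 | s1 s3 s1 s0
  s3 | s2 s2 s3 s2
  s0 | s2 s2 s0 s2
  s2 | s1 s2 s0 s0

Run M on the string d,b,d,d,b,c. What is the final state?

s0

Trace: s1 -d-> s0 -b-> s2 -d-> s0 -d-> s2 -b-> s2 -c-> s0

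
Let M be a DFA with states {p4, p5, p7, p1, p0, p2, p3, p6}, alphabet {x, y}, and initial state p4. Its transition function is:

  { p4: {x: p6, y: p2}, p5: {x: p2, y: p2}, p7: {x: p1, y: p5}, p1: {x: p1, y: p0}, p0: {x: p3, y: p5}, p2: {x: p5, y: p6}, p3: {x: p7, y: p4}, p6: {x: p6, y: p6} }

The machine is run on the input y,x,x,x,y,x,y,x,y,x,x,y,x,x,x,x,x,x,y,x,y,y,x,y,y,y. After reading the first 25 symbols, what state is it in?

p6

start at p4
read 'y': p4 → p2
read 'x': p2 → p5
read 'x': p5 → p2
read 'x': p2 → p5
read 'y': p5 → p2
read 'x': p2 → p5
read 'y': p5 → p2
read 'x': p2 → p5
read 'y': p5 → p2
read 'x': p2 → p5
read 'x': p5 → p2
read 'y': p2 → p6
read 'x': p6 → p6
read 'x': p6 → p6
read 'x': p6 → p6
read 'x': p6 → p6
read 'x': p6 → p6
read 'x': p6 → p6
read 'y': p6 → p6
read 'x': p6 → p6
read 'y': p6 → p6
read 'y': p6 → p6
read 'x': p6 → p6
read 'y': p6 → p6
read 'y': p6 → p6
After 25 symbols: p6.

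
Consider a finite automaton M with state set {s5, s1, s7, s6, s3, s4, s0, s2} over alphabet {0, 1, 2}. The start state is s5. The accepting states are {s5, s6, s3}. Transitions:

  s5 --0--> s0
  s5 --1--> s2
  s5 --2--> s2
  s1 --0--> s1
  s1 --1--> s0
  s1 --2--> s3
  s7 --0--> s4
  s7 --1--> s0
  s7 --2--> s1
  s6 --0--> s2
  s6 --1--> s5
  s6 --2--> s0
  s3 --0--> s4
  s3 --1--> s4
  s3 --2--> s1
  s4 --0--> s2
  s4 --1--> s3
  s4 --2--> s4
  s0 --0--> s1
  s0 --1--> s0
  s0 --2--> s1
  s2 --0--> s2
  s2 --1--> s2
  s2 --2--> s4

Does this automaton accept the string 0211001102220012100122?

start at s5
read '0': s5 → s0
read '2': s0 → s1
read '1': s1 → s0
read '1': s0 → s0
read '0': s0 → s1
read '0': s1 → s1
read '1': s1 → s0
read '1': s0 → s0
read '0': s0 → s1
read '2': s1 → s3
read '2': s3 → s1
read '2': s1 → s3
read '0': s3 → s4
read '0': s4 → s2
read '1': s2 → s2
read '2': s2 → s4
read '1': s4 → s3
read '0': s3 → s4
read '0': s4 → s2
read '1': s2 → s2
read '2': s2 → s4
read '2': s4 → s4
End state s4 is not accepting.

No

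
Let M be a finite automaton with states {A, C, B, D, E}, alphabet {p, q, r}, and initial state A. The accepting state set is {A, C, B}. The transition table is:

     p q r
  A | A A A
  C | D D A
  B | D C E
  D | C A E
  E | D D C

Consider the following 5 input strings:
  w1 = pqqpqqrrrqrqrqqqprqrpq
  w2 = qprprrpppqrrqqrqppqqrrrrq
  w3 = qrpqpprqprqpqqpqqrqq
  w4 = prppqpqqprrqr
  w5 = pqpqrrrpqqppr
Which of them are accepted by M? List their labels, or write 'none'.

w1, w2, w3, w4, w5

w1: Trace: A -p-> A -q-> A -q-> A -p-> A -q-> A -q-> A -r-> A -r-> A -r-> A -q-> A -r-> A -q-> A -r-> A -q-> A -q-> A -q-> A -p-> A -r-> A -q-> A -r-> A -p-> A -q-> A  → end A, accepted
w2: Trace: A -q-> A -p-> A -r-> A -p-> A -r-> A -r-> A -p-> A -p-> A -p-> A -q-> A -r-> A -r-> A -q-> A -q-> A -r-> A -q-> A -p-> A -p-> A -q-> A -q-> A -r-> A -r-> A -r-> A -r-> A -q-> A  → end A, accepted
w3: Trace: A -q-> A -r-> A -p-> A -q-> A -p-> A -p-> A -r-> A -q-> A -p-> A -r-> A -q-> A -p-> A -q-> A -q-> A -p-> A -q-> A -q-> A -r-> A -q-> A -q-> A  → end A, accepted
w4: Trace: A -p-> A -r-> A -p-> A -p-> A -q-> A -p-> A -q-> A -q-> A -p-> A -r-> A -r-> A -q-> A -r-> A  → end A, accepted
w5: Trace: A -p-> A -q-> A -p-> A -q-> A -r-> A -r-> A -r-> A -p-> A -q-> A -q-> A -p-> A -p-> A -r-> A  → end A, accepted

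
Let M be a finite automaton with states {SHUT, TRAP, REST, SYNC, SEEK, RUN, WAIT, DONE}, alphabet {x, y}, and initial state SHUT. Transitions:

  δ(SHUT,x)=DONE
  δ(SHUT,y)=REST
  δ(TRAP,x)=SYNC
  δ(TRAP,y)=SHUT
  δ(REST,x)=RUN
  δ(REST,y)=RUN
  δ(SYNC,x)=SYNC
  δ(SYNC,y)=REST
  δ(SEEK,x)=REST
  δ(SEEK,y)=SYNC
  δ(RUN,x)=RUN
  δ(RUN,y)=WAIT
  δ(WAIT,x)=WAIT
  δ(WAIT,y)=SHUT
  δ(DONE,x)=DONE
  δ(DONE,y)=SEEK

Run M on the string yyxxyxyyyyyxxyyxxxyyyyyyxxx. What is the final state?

start at SHUT
read 'y': SHUT → REST
read 'y': REST → RUN
read 'x': RUN → RUN
read 'x': RUN → RUN
read 'y': RUN → WAIT
read 'x': WAIT → WAIT
read 'y': WAIT → SHUT
read 'y': SHUT → REST
read 'y': REST → RUN
read 'y': RUN → WAIT
read 'y': WAIT → SHUT
read 'x': SHUT → DONE
read 'x': DONE → DONE
read 'y': DONE → SEEK
read 'y': SEEK → SYNC
read 'x': SYNC → SYNC
read 'x': SYNC → SYNC
read 'x': SYNC → SYNC
read 'y': SYNC → REST
read 'y': REST → RUN
read 'y': RUN → WAIT
read 'y': WAIT → SHUT
read 'y': SHUT → REST
read 'y': REST → RUN
read 'x': RUN → RUN
read 'x': RUN → RUN
read 'x': RUN → RUN

RUN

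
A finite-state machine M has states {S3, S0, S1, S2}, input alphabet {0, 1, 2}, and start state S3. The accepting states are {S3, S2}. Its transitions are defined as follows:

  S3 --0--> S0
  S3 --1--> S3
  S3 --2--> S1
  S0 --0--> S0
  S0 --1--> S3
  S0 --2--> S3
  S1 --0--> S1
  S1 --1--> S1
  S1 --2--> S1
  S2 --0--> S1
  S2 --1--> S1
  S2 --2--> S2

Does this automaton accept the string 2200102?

No

Trace: S3 -2-> S1 -2-> S1 -0-> S1 -0-> S1 -1-> S1 -0-> S1 -2-> S1
End state S1 is not accepting.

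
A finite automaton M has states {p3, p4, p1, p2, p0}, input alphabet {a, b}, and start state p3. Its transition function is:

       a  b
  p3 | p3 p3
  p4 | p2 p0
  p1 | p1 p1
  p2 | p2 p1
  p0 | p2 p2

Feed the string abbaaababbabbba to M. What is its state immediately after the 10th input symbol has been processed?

p3 → p3 → p3 → p3 → p3 → p3 → p3 → p3 → p3 → p3 → p3
After 10 symbols: p3.

p3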